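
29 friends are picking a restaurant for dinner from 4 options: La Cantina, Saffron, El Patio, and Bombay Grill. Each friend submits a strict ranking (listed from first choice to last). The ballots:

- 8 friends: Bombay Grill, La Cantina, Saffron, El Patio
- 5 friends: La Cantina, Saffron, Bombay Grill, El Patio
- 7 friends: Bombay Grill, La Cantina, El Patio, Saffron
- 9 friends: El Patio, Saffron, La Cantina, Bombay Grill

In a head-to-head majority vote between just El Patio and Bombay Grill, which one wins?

Bombay Grill

Voters preferring El Patio to Bombay Grill: 9; preferring Bombay Grill to El Patio: 20.
Bombay Grill wins the head-to-head.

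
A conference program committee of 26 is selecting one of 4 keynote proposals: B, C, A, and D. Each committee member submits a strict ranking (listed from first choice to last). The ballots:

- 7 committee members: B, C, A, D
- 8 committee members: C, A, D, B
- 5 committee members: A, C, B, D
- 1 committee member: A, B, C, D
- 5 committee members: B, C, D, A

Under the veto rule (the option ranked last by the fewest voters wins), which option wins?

C

Last-place votes: B 8, C 0, A 5, D 13.
C is ranked last by the fewest voters, so C wins.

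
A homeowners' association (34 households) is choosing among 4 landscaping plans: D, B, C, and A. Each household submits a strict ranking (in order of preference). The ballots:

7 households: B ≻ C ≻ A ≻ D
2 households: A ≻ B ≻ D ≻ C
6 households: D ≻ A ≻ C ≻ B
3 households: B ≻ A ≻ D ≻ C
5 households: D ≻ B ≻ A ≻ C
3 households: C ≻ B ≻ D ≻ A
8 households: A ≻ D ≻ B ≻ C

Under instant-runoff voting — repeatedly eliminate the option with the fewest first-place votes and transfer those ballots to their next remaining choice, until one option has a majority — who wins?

D

Round 1: D 11, B 10, C 3, A 10. Eliminate C.
Round 2: D 11, B 13, A 10. Eliminate A.
Round 3: D 19, B 15. D has a majority.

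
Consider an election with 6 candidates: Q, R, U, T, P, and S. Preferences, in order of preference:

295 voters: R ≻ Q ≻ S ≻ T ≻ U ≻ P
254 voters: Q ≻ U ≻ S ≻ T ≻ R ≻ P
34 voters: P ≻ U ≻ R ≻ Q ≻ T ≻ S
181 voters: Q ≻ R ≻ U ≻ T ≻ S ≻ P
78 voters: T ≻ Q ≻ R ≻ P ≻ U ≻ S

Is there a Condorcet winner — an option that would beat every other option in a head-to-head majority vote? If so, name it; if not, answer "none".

Q

Q vs R: 513–329 for Q.
Q vs U: 808–34 for Q.
Q vs T: 764–78 for Q.
Q vs P: 808–34 for Q.
Q vs S: 842–0 for Q.
Q beats every other option head-to-head.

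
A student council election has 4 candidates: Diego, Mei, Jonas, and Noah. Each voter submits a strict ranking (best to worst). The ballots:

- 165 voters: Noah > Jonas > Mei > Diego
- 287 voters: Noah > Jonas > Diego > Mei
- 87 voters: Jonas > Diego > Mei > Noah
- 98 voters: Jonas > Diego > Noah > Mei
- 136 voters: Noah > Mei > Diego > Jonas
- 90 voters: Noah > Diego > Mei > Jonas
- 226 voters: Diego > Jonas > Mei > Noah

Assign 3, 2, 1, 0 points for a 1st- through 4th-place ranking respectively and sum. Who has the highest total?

Noah

Diego: 165·0 + 287·1 + 87·2 + 98·2 + 136·1 + 90·2 + 226·3 = 1651
Mei: 165·1 + 287·0 + 87·1 + 98·0 + 136·2 + 90·1 + 226·1 = 840
Jonas: 165·2 + 287·2 + 87·3 + 98·3 + 136·0 + 90·0 + 226·2 = 1911
Noah: 165·3 + 287·3 + 87·0 + 98·1 + 136·3 + 90·3 + 226·0 = 2132
Noah has the highest Borda score (2132).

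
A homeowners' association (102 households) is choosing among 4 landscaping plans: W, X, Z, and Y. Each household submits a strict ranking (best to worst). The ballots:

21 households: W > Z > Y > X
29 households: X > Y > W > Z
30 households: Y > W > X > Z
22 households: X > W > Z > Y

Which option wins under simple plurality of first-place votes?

First-place votes: W 21, X 51, Z 0, Y 30.
X has the most first-place votes.

X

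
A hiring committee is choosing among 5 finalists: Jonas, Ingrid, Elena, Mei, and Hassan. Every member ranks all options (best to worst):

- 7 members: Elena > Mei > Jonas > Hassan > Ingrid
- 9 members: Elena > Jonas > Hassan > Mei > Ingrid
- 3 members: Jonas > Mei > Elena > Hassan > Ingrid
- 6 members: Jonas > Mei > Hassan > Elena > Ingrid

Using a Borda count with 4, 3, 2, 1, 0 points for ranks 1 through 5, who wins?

Jonas: 7·2 + 9·3 + 3·4 + 6·4 = 77
Ingrid: 7·0 + 9·0 + 3·0 + 6·0 = 0
Elena: 7·4 + 9·4 + 3·2 + 6·1 = 76
Mei: 7·3 + 9·1 + 3·3 + 6·3 = 57
Hassan: 7·1 + 9·2 + 3·1 + 6·2 = 40
Jonas has the highest Borda score (77).

Jonas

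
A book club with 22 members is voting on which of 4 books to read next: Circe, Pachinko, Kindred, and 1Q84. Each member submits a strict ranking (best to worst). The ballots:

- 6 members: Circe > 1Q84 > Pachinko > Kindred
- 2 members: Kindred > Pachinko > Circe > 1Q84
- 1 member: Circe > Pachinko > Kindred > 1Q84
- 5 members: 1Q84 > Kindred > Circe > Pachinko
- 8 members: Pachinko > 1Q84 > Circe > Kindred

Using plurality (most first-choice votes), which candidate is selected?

Pachinko

First-place votes: Circe 7, Pachinko 8, Kindred 2, 1Q84 5.
Pachinko has the most first-place votes.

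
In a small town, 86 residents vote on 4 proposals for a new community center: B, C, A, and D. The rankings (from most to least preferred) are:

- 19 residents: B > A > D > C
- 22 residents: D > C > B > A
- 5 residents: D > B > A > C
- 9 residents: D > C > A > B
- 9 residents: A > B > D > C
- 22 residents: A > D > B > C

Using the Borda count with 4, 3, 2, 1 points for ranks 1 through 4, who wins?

D

B: 19·4 + 22·2 + 5·3 + 9·1 + 9·3 + 22·2 = 215
C: 19·1 + 22·3 + 5·1 + 9·3 + 9·1 + 22·1 = 148
A: 19·3 + 22·1 + 5·2 + 9·2 + 9·4 + 22·4 = 231
D: 19·2 + 22·4 + 5·4 + 9·4 + 9·2 + 22·3 = 266
D has the highest Borda score (266).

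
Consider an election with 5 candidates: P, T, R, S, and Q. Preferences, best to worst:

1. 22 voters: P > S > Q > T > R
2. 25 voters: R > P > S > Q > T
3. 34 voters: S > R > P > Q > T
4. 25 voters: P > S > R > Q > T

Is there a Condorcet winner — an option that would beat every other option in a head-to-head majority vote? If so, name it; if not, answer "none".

none

Checking pairwise contests:
R beats P 59–47.
P beats T 106–0.
S beats R 81–25.
P beats S 72–34.
P beats Q 106–0.
Every option loses at least one head-to-head, so there is no Condorcet winner.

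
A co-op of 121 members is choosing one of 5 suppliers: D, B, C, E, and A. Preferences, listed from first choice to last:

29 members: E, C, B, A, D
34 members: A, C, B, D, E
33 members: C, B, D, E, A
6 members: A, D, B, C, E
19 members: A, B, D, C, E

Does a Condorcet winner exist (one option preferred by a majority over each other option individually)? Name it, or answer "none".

C vs D: 96–25 for C.
C vs B: 96–25 for C.
C vs E: 92–29 for C.
C vs A: 62–59 for C.
C beats every other option head-to-head.

C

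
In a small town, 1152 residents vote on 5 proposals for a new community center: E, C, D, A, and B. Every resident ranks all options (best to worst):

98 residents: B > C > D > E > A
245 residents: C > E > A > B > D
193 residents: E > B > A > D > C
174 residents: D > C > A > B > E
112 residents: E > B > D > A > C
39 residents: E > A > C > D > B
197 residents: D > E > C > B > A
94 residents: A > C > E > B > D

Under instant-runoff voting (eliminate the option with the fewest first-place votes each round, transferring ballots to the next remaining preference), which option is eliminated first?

Round 1: E 344, C 245, D 371, A 94, B 98. Eliminate A.

A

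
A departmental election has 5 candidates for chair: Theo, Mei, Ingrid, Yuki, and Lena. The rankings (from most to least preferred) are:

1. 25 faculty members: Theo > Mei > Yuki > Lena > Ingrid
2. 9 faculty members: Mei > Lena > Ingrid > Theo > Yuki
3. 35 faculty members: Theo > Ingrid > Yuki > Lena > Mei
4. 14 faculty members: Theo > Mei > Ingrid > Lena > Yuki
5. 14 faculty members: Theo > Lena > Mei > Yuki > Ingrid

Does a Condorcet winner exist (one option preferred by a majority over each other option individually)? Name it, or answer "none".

Theo vs Mei: 88–9 for Theo.
Theo vs Ingrid: 88–9 for Theo.
Theo vs Yuki: 97–0 for Theo.
Theo vs Lena: 88–9 for Theo.
Theo beats every other option head-to-head.

Theo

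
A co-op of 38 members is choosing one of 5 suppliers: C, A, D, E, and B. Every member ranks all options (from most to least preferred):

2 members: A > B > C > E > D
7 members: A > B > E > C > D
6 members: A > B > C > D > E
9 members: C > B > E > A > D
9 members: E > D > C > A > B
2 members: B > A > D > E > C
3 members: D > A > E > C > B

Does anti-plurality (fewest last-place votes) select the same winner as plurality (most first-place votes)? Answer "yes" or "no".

yes

Anti-plurality — last-place votes: C 2, A 0, D 18, E 6, B 12. Winner: A.
Plurality — first-place votes: C 9, A 15, D 3, E 9, B 2. Winner: A.
The two methods agree.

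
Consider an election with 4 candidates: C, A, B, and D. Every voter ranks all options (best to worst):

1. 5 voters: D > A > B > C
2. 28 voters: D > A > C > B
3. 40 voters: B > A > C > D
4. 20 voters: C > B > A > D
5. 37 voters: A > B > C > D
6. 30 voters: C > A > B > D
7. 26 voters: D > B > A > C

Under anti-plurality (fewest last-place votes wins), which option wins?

Last-place votes: C 31, A 0, B 28, D 127.
A is ranked last by the fewest voters, so A wins.

A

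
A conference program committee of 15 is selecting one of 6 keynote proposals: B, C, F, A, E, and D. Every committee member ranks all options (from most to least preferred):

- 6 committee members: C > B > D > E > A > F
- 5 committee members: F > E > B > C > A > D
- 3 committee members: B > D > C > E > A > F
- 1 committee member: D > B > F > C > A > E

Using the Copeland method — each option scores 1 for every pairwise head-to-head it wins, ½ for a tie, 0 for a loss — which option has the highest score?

B: beats C, F, A, E, and D → score 5.
C: beats F, A, E, and D; loses to B → score 4.
F: loses to B, C, A, E, and D → score 0.
A: beats F; loses to B, C, E, and D → score 1.
E: beats F and A; loses to B, C, and D → score 2.
D: beats F, A, and E; loses to B and C → score 3.
B has the best pairwise record.

B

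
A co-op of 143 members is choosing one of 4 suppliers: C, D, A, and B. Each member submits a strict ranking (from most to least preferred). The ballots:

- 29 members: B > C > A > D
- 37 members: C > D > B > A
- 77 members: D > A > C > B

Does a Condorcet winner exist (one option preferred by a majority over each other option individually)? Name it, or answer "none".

D

D vs C: 77–66 for D.
D vs A: 114–29 for D.
D vs B: 114–29 for D.
D beats every other option head-to-head.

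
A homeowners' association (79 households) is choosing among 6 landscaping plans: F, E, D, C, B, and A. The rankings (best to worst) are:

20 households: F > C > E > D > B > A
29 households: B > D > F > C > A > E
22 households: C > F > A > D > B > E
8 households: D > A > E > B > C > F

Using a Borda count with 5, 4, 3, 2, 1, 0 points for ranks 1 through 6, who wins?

F

F: 20·5 + 29·3 + 22·4 + 8·0 = 275
E: 20·3 + 29·0 + 22·0 + 8·3 = 84
D: 20·2 + 29·4 + 22·2 + 8·5 = 240
C: 20·4 + 29·2 + 22·5 + 8·1 = 256
B: 20·1 + 29·5 + 22·1 + 8·2 = 203
A: 20·0 + 29·1 + 22·3 + 8·4 = 127
F has the highest Borda score (275).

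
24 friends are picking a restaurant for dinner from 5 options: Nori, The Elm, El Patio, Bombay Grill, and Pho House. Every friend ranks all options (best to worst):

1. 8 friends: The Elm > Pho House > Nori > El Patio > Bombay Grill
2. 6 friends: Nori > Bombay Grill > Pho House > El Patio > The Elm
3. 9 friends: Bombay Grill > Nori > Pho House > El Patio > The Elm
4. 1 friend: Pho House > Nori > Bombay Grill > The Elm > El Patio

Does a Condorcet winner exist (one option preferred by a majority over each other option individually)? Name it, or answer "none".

Nori

Nori vs The Elm: 16–8 for Nori.
Nori vs El Patio: 24–0 for Nori.
Nori vs Bombay Grill: 15–9 for Nori.
Nori vs Pho House: 15–9 for Nori.
Nori beats every other option head-to-head.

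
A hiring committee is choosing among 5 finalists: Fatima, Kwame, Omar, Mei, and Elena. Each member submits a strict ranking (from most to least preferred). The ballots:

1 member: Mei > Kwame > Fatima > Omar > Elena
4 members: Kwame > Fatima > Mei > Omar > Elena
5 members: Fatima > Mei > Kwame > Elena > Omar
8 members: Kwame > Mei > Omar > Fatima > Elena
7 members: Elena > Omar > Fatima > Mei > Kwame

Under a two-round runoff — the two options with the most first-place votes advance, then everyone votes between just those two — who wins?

Kwame

Round 1 first-place votes: Fatima 5, Kwame 12, Omar 0, Mei 1, Elena 7.
Kwame and Elena advance.
Runoff: Kwame is preferred to Elena by 18 voters; Elena by 7.
Kwame wins the runoff.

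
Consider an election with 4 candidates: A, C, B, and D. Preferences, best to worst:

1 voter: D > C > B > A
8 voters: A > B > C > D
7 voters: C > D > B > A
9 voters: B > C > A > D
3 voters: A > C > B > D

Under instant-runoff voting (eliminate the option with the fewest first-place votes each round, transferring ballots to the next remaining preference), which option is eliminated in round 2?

Round 1: A 11, C 7, B 9, D 1. Eliminate D.
Round 2: A 11, C 8, B 9. Eliminate C.

C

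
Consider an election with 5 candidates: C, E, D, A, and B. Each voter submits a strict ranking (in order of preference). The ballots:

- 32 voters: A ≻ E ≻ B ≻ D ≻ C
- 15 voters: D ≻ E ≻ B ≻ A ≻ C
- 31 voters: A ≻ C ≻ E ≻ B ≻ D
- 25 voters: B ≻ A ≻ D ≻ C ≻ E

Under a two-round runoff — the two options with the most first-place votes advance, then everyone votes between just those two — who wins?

A

Round 1 first-place votes: C 0, E 0, D 15, A 63, B 25.
A and B advance.
Runoff: A is preferred to B by 63 voters; B by 40.
A wins the runoff.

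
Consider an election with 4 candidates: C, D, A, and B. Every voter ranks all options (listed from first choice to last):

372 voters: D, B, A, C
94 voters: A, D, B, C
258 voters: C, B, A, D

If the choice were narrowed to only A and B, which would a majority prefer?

Voters preferring A to B: 94; preferring B to A: 630.
B wins the head-to-head.

B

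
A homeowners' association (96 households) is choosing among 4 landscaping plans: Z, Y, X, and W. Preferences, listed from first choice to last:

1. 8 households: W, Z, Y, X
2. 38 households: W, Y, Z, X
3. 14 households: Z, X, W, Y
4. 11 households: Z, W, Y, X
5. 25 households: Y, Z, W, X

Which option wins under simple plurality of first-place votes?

First-place votes: Z 25, Y 25, X 0, W 46.
W has the most first-place votes.

W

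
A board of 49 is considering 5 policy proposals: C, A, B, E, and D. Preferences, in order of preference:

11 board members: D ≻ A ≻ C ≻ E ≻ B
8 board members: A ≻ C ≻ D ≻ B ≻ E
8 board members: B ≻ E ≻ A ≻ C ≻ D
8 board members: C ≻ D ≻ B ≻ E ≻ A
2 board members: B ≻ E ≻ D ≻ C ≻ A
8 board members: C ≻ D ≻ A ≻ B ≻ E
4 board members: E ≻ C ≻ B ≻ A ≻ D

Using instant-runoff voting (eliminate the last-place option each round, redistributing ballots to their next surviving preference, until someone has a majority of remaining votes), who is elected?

Round 1: C 16, A 8, B 10, E 4, D 11. Eliminate E.
Round 2: C 20, A 8, B 10, D 11. Eliminate A.
Round 3: C 28, B 10, D 11. C has a majority.

C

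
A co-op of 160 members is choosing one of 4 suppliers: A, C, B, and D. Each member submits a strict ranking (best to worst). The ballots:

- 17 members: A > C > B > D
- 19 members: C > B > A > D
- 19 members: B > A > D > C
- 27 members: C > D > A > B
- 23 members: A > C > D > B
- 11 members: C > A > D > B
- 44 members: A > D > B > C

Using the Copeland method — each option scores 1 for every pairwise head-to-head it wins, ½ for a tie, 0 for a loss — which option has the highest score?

A: beats C, B, and D → score 3.
C: beats B and D; loses to A → score 2.
B: loses to A, C, and D → score 0.
D: beats B; loses to A and C → score 1.
A has the best pairwise record.

A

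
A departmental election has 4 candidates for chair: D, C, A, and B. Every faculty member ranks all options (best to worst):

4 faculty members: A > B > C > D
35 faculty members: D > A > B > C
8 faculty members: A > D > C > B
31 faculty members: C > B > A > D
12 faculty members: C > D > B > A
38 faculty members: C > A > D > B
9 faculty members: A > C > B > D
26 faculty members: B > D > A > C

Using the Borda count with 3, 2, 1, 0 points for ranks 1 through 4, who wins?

C

D: 4·0 + 35·3 + 8·2 + 31·0 + 12·2 + 38·1 + 9·0 + 26·2 = 235
C: 4·1 + 35·0 + 8·1 + 31·3 + 12·3 + 38·3 + 9·2 + 26·0 = 273
A: 4·3 + 35·2 + 8·3 + 31·1 + 12·0 + 38·2 + 9·3 + 26·1 = 266
B: 4·2 + 35·1 + 8·0 + 31·2 + 12·1 + 38·0 + 9·1 + 26·3 = 204
C has the highest Borda score (273).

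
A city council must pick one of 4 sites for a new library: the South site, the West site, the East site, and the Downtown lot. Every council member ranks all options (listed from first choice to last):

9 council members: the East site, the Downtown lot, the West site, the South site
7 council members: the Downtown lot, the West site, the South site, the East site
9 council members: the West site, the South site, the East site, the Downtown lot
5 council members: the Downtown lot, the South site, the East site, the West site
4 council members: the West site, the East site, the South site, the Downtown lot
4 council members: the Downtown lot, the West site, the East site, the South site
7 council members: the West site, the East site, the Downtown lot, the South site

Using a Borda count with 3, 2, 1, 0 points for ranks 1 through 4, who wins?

the West site

the South site: 9·0 + 7·1 + 9·2 + 5·2 + 4·1 + 4·0 + 7·0 = 39
the West site: 9·1 + 7·2 + 9·3 + 5·0 + 4·3 + 4·2 + 7·3 = 91
the East site: 9·3 + 7·0 + 9·1 + 5·1 + 4·2 + 4·1 + 7·2 = 67
the Downtown lot: 9·2 + 7·3 + 9·0 + 5·3 + 4·0 + 4·3 + 7·1 = 73
the West site has the highest Borda score (91).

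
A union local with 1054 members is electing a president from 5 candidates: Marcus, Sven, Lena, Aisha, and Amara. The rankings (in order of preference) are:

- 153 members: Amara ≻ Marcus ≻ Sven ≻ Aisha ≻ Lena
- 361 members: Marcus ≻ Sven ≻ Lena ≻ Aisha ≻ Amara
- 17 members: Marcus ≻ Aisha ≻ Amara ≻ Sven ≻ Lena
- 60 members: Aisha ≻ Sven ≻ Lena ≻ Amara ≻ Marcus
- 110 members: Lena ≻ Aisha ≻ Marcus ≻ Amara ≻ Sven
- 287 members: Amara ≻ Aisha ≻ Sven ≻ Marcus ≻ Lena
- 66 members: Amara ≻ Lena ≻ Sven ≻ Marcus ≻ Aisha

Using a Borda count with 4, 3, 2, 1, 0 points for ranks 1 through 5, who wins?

Marcus

Marcus: 153·3 + 361·4 + 17·4 + 60·0 + 110·2 + 287·1 + 66·1 = 2544
Sven: 153·2 + 361·3 + 17·1 + 60·3 + 110·0 + 287·2 + 66·2 = 2292
Lena: 153·0 + 361·2 + 17·0 + 60·2 + 110·4 + 287·0 + 66·3 = 1480
Aisha: 153·1 + 361·1 + 17·3 + 60·4 + 110·3 + 287·3 + 66·0 = 1996
Amara: 153·4 + 361·0 + 17·2 + 60·1 + 110·1 + 287·4 + 66·4 = 2228
Marcus has the highest Borda score (2544).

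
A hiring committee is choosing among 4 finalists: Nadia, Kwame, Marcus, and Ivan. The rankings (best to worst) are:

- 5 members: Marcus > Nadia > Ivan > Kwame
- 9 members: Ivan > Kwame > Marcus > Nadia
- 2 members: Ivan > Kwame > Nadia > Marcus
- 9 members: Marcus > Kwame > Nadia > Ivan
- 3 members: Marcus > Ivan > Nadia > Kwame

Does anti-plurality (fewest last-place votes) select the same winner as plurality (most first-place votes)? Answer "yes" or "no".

Anti-plurality — last-place votes: Nadia 9, Kwame 8, Marcus 2, Ivan 9. Winner: Marcus.
Plurality — first-place votes: Nadia 0, Kwame 0, Marcus 17, Ivan 11. Winner: Marcus.
The two methods agree.

yes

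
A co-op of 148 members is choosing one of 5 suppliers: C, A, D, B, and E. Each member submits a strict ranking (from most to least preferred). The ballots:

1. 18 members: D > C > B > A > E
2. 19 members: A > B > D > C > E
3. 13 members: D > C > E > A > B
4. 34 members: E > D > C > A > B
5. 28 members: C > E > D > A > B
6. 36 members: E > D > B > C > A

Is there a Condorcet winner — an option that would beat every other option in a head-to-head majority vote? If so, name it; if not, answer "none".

none

Checking pairwise contests:
D beats C 120–28.
C beats A 129–19.
E beats D 98–50.
C beats B 93–55.
C beats E 78–70.
Every option loses at least one head-to-head, so there is no Condorcet winner.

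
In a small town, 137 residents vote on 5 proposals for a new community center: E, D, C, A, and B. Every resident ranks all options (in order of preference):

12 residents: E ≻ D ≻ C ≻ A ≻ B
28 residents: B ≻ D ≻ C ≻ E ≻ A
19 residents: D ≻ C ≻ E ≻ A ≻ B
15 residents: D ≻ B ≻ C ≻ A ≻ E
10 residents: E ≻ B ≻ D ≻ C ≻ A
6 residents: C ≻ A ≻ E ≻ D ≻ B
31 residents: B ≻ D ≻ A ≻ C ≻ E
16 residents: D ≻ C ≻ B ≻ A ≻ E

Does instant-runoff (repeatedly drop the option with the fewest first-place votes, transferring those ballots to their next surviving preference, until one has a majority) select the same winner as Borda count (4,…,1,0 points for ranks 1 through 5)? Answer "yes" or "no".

Instant-runoff — R1 E 22, D 50, C 6, A 0, B 59 (A out); R2 E 22, D 50, C 6, B 59 (C out); R3 E 28, D 50, B 59 (E out); R4 D 68, B 69 (B winner). Winner: B.
Borda — scores: E 166, D 439, C 280, A 142, B 343. Winner: D.
The two methods disagree.

no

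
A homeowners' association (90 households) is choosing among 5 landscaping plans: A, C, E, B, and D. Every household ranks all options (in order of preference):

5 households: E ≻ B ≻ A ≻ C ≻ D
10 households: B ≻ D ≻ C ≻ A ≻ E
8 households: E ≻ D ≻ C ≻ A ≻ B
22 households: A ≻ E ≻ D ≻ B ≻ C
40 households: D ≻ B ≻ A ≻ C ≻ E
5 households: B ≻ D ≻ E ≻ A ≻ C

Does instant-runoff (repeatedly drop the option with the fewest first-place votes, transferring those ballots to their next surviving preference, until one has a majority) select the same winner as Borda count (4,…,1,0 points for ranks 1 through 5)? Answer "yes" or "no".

yes

Instant-runoff — R1 A 22, C 0, E 13, B 15, D 40 (C out); R2 A 22, E 13, B 15, D 40 (E out); R3 A 22, B 20, D 48 (D winner). Winner: D.
Borda — scores: A 201, C 81, E 128, B 217, D 273. Winner: D.
The two methods agree.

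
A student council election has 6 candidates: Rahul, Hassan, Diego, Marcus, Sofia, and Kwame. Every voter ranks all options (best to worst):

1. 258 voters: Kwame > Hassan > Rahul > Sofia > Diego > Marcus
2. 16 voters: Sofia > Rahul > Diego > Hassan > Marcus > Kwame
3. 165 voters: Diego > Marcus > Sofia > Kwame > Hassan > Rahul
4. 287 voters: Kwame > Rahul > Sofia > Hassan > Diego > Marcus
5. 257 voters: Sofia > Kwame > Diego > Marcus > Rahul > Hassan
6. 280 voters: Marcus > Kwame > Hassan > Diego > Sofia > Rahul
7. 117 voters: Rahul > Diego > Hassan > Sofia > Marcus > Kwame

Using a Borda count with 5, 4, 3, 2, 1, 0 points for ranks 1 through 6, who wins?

Kwame

Rahul: 258·3 + 16·4 + 165·0 + 287·4 + 257·1 + 280·0 + 117·5 = 2828
Hassan: 258·4 + 16·2 + 165·1 + 287·2 + 257·0 + 280·3 + 117·3 = 2994
Diego: 258·1 + 16·3 + 165·5 + 287·1 + 257·3 + 280·2 + 117·4 = 3217
Marcus: 258·0 + 16·1 + 165·4 + 287·0 + 257·2 + 280·5 + 117·1 = 2707
Sofia: 258·2 + 16·5 + 165·3 + 287·3 + 257·5 + 280·1 + 117·2 = 3751
Kwame: 258·5 + 16·0 + 165·2 + 287·5 + 257·4 + 280·4 + 117·0 = 5203
Kwame has the highest Borda score (5203).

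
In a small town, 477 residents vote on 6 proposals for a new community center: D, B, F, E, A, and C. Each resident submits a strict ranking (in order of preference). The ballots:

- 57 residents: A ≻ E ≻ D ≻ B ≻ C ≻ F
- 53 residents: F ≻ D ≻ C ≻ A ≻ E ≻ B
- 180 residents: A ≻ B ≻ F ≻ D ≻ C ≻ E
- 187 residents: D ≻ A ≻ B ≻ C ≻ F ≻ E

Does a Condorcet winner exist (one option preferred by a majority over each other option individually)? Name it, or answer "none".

D

D vs B: 297–180 for D.
D vs F: 244–233 for D.
D vs E: 420–57 for D.
D vs A: 240–237 for D.
D vs C: 477–0 for D.
D beats every other option head-to-head.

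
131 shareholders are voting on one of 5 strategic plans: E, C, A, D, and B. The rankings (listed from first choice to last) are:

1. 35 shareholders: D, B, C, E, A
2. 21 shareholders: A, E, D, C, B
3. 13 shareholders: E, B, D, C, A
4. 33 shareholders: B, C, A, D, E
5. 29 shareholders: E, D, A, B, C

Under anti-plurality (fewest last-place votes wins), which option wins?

Last-place votes: E 33, C 29, A 48, D 0, B 21.
D is ranked last by the fewest voters, so D wins.

D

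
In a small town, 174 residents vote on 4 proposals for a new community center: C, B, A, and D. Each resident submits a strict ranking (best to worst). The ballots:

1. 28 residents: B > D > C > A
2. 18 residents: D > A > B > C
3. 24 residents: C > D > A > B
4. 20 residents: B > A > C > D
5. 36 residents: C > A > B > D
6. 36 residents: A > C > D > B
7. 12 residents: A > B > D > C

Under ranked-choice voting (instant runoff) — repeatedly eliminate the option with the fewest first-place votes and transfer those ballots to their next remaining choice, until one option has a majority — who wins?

Round 1: C 60, B 48, A 48, D 18. Eliminate D.
Round 2: C 60, B 48, A 66. Eliminate B.
Round 3: C 88, A 86. C has a majority.

C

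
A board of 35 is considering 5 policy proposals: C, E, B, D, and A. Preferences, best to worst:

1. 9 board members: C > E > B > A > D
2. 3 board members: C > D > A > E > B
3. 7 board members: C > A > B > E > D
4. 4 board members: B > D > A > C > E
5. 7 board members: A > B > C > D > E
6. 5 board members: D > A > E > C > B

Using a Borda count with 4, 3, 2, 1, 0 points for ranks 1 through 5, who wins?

C

C: 9·4 + 3·4 + 7·4 + 4·1 + 7·2 + 5·1 = 99
E: 9·3 + 3·1 + 7·1 + 4·0 + 7·0 + 5·2 = 47
B: 9·2 + 3·0 + 7·2 + 4·4 + 7·3 + 5·0 = 69
D: 9·0 + 3·3 + 7·0 + 4·3 + 7·1 + 5·4 = 48
A: 9·1 + 3·2 + 7·3 + 4·2 + 7·4 + 5·3 = 87
C has the highest Borda score (99).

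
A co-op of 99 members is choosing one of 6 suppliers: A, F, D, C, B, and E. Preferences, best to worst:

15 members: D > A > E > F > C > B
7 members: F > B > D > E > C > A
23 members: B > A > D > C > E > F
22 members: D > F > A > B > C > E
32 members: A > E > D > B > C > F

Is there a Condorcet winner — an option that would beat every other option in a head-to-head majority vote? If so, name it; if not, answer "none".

A

A vs F: 70–29 for A.
A vs D: 55–44 for A.
A vs C: 92–7 for A.
A vs B: 69–30 for A.
A vs E: 92–7 for A.
A beats every other option head-to-head.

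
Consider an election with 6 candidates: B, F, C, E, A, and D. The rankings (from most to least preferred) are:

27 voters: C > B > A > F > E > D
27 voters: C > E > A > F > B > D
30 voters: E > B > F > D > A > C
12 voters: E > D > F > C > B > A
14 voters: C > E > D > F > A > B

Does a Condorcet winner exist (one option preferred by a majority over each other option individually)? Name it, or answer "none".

C vs B: 80–30 for C.
C vs F: 68–42 for C.
C vs E: 68–42 for C.
C vs A: 80–30 for C.
C vs D: 68–42 for C.
C beats every other option head-to-head.

C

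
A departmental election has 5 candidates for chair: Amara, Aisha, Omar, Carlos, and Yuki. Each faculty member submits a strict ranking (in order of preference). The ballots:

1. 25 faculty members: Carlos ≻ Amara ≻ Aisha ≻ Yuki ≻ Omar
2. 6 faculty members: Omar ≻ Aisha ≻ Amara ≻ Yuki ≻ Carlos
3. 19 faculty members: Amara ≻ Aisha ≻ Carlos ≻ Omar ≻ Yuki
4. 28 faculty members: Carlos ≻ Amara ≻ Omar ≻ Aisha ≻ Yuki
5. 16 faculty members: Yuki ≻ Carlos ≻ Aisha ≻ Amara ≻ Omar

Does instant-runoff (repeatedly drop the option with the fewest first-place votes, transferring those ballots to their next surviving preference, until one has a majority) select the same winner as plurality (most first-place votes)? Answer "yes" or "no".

Instant-runoff — R1 Amara 19, Aisha 0, Omar 6, Carlos 53, Yuki 16 (Carlos winner). Winner: Carlos.
Plurality — first-place votes: Amara 19, Aisha 0, Omar 6, Carlos 53, Yuki 16. Winner: Carlos.
The two methods agree.

yes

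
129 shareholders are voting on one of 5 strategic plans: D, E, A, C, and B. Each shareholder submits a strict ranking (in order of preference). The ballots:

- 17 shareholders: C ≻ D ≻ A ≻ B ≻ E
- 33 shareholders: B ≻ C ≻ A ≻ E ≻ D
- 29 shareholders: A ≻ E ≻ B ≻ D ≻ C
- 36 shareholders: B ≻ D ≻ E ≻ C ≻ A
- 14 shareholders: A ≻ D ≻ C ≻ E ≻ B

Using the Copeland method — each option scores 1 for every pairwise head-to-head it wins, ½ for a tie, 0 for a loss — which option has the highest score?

D: beats E and C; loses to A and B → score 2.
E: beats C; loses to D, A, and B → score 1.
A: beats D and E; loses to C and B → score 2.
C: beats A; loses to D, E, and B → score 1.
B: beats D, E, A, and C → score 4.
B has the best pairwise record.

B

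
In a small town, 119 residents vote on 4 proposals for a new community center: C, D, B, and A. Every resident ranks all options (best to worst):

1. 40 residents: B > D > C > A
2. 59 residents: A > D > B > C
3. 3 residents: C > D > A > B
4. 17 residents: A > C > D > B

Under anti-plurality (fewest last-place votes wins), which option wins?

Last-place votes: C 59, D 0, B 20, A 40.
D is ranked last by the fewest voters, so D wins.

D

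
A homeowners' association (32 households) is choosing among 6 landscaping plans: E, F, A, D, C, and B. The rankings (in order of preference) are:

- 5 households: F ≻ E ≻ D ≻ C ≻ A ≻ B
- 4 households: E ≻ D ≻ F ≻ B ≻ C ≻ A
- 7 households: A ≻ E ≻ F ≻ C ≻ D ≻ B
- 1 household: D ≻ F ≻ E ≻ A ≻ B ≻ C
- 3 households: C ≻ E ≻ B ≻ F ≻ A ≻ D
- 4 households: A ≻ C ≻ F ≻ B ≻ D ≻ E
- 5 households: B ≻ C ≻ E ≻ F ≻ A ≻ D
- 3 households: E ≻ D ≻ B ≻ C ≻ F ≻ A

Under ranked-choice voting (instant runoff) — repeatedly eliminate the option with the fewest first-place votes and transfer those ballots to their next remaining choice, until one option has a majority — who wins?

Round 1: E 7, F 5, A 11, D 1, C 3, B 5. Eliminate D.
Round 2: E 7, F 6, A 11, C 3, B 5. Eliminate C.
Round 3: E 10, F 6, A 11, B 5. Eliminate B.
Round 4: E 15, F 6, A 11. Eliminate F.
Round 5: E 21, A 11. E has a majority.

E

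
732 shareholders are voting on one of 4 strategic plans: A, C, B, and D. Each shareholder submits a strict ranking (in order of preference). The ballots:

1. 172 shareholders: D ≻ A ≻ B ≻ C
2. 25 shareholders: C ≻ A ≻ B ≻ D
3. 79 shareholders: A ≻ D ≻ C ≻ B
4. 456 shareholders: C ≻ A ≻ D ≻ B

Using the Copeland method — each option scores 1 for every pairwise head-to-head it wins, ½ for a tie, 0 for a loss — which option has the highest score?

A: beats B and D; loses to C → score 2.
C: beats A, B, and D → score 3.
B: loses to A, C, and D → score 0.
D: beats B; loses to A and C → score 1.
C has the best pairwise record.

C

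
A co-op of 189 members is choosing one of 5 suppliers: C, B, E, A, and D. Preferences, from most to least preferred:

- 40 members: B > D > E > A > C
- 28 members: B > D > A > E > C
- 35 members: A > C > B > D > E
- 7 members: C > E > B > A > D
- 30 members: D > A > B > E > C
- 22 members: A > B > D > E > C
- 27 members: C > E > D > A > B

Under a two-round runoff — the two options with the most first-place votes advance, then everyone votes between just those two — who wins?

A

Round 1 first-place votes: C 34, B 68, E 0, A 57, D 30.
B and A advance.
Runoff: B is preferred to A by 75 voters; A by 114.
A wins the runoff.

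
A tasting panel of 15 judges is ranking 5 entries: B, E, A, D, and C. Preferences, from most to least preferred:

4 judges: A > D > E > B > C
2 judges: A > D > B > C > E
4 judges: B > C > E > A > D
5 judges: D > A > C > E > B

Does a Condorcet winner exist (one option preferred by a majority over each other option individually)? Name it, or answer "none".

A

A vs B: 11–4 for A.
A vs E: 11–4 for A.
A vs D: 10–5 for A.
A vs C: 11–4 for A.
A beats every other option head-to-head.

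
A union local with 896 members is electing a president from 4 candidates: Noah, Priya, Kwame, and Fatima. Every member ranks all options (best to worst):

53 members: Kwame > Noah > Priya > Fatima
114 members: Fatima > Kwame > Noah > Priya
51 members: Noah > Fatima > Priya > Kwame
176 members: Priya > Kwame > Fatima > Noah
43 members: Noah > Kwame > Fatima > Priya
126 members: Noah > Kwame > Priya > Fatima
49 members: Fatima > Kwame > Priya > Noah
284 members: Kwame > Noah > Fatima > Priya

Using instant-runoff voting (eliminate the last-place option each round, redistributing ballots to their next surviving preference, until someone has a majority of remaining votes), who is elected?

Round 1: Noah 220, Priya 176, Kwame 337, Fatima 163. Eliminate Fatima.
Round 2: Noah 220, Priya 176, Kwame 500. Kwame has a majority.

Kwame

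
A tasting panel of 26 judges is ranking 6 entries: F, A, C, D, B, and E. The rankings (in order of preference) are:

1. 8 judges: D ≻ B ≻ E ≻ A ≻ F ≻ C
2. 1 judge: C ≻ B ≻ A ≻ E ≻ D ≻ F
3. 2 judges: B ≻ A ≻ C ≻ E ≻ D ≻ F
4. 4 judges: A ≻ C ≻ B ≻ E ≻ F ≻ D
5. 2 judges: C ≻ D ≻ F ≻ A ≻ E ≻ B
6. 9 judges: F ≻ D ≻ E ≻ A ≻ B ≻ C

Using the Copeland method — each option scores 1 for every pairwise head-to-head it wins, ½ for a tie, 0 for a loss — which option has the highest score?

D

F: beats C; ties D; loses to A, B, and E → score 1.5.
A: beats F, C, and B; loses to D and E → score 3.
C: loses to F, A, D, B, and E → score 0.
D: beats A, C, B, and E; ties F → score 4.5.
B: beats F, C, and E; loses to A and D → score 3.
E: beats F, A, and C; loses to D and B → score 3.
D has the best pairwise record.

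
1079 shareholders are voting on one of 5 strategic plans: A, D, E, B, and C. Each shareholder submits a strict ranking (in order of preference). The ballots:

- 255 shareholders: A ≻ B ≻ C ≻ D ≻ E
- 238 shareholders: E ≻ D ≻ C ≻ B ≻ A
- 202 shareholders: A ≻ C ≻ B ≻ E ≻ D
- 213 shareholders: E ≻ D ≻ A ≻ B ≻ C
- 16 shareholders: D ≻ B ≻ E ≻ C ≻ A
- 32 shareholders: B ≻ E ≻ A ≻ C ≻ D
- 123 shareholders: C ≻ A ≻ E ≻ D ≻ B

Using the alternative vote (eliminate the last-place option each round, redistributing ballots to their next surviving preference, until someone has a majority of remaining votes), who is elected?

Round 1: A 457, D 16, E 451, B 32, C 123. Eliminate D.
Round 2: A 457, E 451, B 48, C 123. Eliminate B.
Round 3: A 457, E 499, C 123. Eliminate C.
Round 4: A 580, E 499. A has a majority.

A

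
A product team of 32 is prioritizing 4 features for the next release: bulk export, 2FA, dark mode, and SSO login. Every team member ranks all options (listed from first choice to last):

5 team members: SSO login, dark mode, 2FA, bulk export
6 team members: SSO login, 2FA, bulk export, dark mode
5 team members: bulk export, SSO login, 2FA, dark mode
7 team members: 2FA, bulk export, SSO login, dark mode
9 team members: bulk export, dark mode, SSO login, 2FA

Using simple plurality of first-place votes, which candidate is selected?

bulk export

First-place votes: bulk export 14, 2FA 7, dark mode 0, SSO login 11.
bulk export has the most first-place votes.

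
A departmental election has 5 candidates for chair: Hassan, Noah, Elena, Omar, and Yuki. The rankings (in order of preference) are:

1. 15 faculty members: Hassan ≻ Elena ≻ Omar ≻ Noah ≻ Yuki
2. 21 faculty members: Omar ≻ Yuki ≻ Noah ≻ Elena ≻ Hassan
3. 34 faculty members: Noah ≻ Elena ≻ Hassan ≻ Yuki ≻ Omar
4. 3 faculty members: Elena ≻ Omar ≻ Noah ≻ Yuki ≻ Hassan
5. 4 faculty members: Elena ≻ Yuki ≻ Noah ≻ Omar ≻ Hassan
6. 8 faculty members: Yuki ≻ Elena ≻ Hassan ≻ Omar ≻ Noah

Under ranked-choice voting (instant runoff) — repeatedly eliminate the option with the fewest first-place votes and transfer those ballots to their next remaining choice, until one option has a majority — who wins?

Round 1: Hassan 15, Noah 34, Elena 7, Omar 21, Yuki 8. Eliminate Elena.
Round 2: Hassan 15, Noah 34, Omar 24, Yuki 12. Eliminate Yuki.
Round 3: Hassan 23, Noah 38, Omar 24. Eliminate Hassan.
Round 4: Noah 38, Omar 47. Omar has a majority.

Omar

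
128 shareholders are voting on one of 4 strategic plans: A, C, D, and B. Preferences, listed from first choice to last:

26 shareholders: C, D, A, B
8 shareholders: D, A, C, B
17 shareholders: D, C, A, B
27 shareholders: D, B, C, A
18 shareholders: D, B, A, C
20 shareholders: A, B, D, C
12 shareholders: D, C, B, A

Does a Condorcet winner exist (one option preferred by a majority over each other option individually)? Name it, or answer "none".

D

D vs A: 108–20 for D.
D vs C: 102–26 for D.
D vs B: 108–20 for D.
D beats every other option head-to-head.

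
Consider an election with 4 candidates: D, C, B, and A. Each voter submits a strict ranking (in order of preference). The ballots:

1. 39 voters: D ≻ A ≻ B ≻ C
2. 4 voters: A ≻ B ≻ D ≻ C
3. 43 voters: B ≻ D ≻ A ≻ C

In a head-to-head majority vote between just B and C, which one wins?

Voters preferring B to C: 86; preferring C to B: 0.
B wins the head-to-head.

B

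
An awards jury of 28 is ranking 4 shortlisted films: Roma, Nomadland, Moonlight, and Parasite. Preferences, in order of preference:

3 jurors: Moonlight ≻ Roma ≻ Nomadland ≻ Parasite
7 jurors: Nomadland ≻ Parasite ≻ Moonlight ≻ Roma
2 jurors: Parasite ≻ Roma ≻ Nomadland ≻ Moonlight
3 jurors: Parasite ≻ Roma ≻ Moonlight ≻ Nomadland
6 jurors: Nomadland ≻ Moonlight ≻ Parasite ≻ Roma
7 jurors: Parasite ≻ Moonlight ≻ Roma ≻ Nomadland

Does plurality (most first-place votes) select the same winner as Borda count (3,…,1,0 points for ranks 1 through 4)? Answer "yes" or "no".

Plurality — first-place votes: Roma 0, Nomadland 13, Moonlight 3, Parasite 12. Winner: Nomadland.
Borda — scores: Roma 23, Nomadland 44, Moonlight 45, Parasite 56. Winner: Parasite.
The two methods disagree.

no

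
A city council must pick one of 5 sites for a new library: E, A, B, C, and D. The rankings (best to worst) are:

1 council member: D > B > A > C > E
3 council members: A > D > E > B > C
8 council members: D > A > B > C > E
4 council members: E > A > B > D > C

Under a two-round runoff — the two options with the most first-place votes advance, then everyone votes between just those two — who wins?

Round 1 first-place votes: E 4, A 3, B 0, C 0, D 9.
D and E advance.
Runoff: D is preferred to E by 12 voters; E by 4.
D wins the runoff.

D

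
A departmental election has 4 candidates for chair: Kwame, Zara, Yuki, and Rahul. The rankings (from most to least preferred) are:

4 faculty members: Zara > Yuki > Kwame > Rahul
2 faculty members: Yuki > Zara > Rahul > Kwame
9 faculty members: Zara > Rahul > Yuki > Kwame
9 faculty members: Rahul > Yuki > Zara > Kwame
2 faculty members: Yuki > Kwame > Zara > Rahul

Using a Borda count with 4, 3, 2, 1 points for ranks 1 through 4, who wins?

Zara

Kwame: 4·2 + 2·1 + 9·1 + 9·1 + 2·3 = 34
Zara: 4·4 + 2·3 + 9·4 + 9·2 + 2·2 = 80
Yuki: 4·3 + 2·4 + 9·2 + 9·3 + 2·4 = 73
Rahul: 4·1 + 2·2 + 9·3 + 9·4 + 2·1 = 73
Zara has the highest Borda score (80).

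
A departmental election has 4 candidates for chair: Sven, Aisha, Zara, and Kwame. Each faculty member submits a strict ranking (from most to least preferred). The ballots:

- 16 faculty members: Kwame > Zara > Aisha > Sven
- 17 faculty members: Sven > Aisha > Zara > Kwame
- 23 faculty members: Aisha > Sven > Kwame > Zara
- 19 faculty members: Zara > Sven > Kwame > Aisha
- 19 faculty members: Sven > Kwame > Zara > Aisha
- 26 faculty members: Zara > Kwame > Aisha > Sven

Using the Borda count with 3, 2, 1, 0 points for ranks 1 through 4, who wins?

Zara

Sven: 16·0 + 17·3 + 23·2 + 19·2 + 19·3 + 26·0 = 192
Aisha: 16·1 + 17·2 + 23·3 + 19·0 + 19·0 + 26·1 = 145
Zara: 16·2 + 17·1 + 23·0 + 19·3 + 19·1 + 26·3 = 203
Kwame: 16·3 + 17·0 + 23·1 + 19·1 + 19·2 + 26·2 = 180
Zara has the highest Borda score (203).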